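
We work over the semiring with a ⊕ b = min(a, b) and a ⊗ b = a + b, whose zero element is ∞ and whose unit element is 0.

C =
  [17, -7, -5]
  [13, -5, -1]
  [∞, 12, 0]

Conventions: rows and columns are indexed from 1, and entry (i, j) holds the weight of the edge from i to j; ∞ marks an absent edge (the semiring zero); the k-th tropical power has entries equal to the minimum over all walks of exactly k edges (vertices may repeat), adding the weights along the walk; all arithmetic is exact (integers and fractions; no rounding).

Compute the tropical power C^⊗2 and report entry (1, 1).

C^⊗2:
  [6, -12, -8]
  [8, -10, -6]
  [25, 7, 0]
Key observation: the optimum is the walk 1->2->1, with weight (-7) + 13 = 6.
Optimal value attained by: walk 1->2->1.
Answer: (C^⊗2)[1][1] = 6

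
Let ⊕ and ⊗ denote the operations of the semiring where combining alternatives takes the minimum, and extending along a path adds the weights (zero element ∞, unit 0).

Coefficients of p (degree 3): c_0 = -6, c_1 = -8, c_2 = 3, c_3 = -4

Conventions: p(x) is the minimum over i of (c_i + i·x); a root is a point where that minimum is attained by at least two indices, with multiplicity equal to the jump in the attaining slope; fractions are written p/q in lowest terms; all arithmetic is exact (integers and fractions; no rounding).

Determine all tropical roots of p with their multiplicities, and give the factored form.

hull edge (i=0, c=-6) to (i=1, c=-8): slope -2, span 1
hull edge (i=1, c=-8) to (i=3, c=-4): slope 2, span 2
Factored form: p(x) = -4 ⊗ (x ⊕ (-2)) ⊗ (x ⊕ (-2)) ⊗ (x ⊕ 2)
Answer: roots = -2 (mult 2), 2 (mult 1)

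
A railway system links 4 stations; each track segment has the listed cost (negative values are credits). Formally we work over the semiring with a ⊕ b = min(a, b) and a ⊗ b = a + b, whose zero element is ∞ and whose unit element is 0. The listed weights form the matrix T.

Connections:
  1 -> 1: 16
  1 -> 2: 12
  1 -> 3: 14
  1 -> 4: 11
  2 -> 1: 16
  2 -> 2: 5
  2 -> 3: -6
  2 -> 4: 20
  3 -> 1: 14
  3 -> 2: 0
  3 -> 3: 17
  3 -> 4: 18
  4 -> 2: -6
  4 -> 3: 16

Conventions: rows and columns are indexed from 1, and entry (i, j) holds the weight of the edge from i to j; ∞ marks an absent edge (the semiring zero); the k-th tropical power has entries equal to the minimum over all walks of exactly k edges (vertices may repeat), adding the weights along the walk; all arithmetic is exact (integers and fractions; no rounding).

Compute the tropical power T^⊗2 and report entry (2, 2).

T^⊗2:
  [28, 5, 6, 27]
  [8, -6, -1, 12]
  [16, 5, -6, 20]
  [10, -1, -12, 14]
Key observation: the optimum is the walk 2->3->2, with weight (-6) + 0 = -6.
Optimal value attained by: walk 2->3->2.
Answer: (T^⊗2)[2][2] = -6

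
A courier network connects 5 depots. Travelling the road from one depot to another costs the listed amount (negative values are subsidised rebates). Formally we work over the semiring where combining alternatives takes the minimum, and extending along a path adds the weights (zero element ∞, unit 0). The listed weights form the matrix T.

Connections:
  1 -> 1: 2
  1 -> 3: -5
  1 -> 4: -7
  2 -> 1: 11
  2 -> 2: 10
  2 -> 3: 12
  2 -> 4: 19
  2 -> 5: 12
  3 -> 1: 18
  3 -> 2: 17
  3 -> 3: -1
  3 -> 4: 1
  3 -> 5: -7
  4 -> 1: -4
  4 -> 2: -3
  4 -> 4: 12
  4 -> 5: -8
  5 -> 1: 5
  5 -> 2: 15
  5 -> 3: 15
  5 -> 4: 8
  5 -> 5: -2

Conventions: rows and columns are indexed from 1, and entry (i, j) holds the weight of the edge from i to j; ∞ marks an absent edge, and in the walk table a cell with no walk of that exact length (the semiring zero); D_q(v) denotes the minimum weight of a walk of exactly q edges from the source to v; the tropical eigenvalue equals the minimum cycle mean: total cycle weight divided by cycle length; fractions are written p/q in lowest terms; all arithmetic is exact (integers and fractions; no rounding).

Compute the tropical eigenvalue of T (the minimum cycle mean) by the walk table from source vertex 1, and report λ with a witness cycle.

q=0: [0, ∞, ∞, ∞, ∞]
q=1: [2, ∞, -5, -7, ∞]
q=2: [-11, -10, -6, -5, -15]
q=3: [-10, -8, -16, -18, -17]
q=4: [-22, -21, -17, -17, -26]
q=5: [-21, -20, -27, -29, -28]
Optimal cycle mean attained by: cycle 1->4->1, total (-7) + (-4), length 2.
Answer: λ = -11/2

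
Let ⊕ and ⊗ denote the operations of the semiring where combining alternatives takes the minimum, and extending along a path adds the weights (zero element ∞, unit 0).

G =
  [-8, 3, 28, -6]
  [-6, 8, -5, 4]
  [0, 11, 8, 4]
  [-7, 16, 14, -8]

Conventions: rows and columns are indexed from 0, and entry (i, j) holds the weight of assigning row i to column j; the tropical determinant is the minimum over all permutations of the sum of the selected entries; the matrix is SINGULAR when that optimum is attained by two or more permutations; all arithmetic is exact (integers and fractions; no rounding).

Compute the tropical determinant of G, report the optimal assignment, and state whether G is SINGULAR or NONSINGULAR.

σ = (0, 1, 2, 3): (-8) + 8 + 8 + (-8) = 0
σ = (0, 1, 3, 2): (-8) + 8 + 4 + 14 = 18
σ = (0, 2, 1, 3): (-8) + (-5) + 11 + (-8) = -10
σ = (0, 2, 3, 1): (-8) + (-5) + 4 + 16 = 7
σ = (0, 3, 1, 2): (-8) + 4 + 11 + 14 = 21
σ = (0, 3, 2, 1): (-8) + 4 + 8 + 16 = 20
σ = (1, 0, 2, 3): 3 + (-6) + 8 + (-8) = -3
σ = (1, 0, 3, 2): 3 + (-6) + 4 + 14 = 15
σ = (1, 2, 0, 3): 3 + (-5) + 0 + (-8) = -10
σ = (1, 2, 3, 0): 3 + (-5) + 4 + (-7) = -5
σ = (1, 3, 0, 2): 3 + 4 + 0 + 14 = 21
σ = (1, 3, 2, 0): 3 + 4 + 8 + (-7) = 8
σ = (2, 0, 1, 3): 28 + (-6) + 11 + (-8) = 25
σ = (2, 0, 3, 1): 28 + (-6) + 4 + 16 = 42
σ = (2, 1, 0, 3): 28 + 8 + 0 + (-8) = 28
σ = (2, 1, 3, 0): 28 + 8 + 4 + (-7) = 33
σ = (2, 3, 0, 1): 28 + 4 + 0 + 16 = 48
σ = (2, 3, 1, 0): 28 + 4 + 11 + (-7) = 36
σ = (3, 0, 1, 2): (-6) + (-6) + 11 + 14 = 13
σ = (3, 0, 2, 1): (-6) + (-6) + 8 + 16 = 12
σ = (3, 1, 0, 2): (-6) + 8 + 0 + 14 = 16
σ = (3, 1, 2, 0): (-6) + 8 + 8 + (-7) = 3
σ = (3, 2, 0, 1): (-6) + (-5) + 0 + 16 = 5
σ = (3, 2, 1, 0): (-6) + (-5) + 11 + (-7) = -7
Optimal value attained by: σ = (0, 2, 1, 3).
Answer: det⊕(G) = -10; verdict: SINGULAR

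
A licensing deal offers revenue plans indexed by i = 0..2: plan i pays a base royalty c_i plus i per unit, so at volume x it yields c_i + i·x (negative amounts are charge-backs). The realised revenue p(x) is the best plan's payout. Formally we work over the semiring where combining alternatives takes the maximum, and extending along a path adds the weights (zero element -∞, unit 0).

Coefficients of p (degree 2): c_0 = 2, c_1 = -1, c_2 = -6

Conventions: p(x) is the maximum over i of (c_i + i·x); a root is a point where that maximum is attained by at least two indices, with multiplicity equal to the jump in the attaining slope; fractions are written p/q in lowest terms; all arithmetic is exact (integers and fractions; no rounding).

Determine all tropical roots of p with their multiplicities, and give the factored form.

hull edge (i=0, c=2) to (i=1, c=-1): slope -3, span 1
hull edge (i=1, c=-1) to (i=2, c=-6): slope -5, span 1
Factored form: p(x) = -6 ⊗ (x ⊕ 3) ⊗ (x ⊕ 5)
Answer: roots = 3 (mult 1), 5 (mult 1)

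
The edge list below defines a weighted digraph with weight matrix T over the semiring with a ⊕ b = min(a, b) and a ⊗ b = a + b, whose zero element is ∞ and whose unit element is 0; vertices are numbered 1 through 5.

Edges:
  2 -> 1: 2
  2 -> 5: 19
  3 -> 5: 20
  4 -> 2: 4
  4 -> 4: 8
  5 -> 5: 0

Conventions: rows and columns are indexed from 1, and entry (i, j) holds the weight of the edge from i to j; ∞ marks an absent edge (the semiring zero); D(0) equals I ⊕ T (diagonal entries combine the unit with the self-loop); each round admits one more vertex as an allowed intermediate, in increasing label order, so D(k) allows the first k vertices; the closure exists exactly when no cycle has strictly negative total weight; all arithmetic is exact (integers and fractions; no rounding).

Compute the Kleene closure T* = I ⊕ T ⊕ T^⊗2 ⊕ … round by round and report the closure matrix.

D(0):
  [0, ∞, ∞, ∞, ∞]
  [2, 0, ∞, ∞, 19]
  [∞, ∞, 0, ∞, 20]
  [∞, 4, ∞, 0, ∞]
  [∞, ∞, ∞, ∞, 0]
D(1):
  [0, ∞, ∞, ∞, ∞]
  [2, 0, ∞, ∞, 19]
  [∞, ∞, 0, ∞, 20]
  [∞, 4, ∞, 0, ∞]
  [∞, ∞, ∞, ∞, 0]
D(2):
  [0, ∞, ∞, ∞, ∞]
  [2, 0, ∞, ∞, 19]
  [∞, ∞, 0, ∞, 20]
  [6, 4, ∞, 0, 23]
  [∞, ∞, ∞, ∞, 0]
D(3):
  [0, ∞, ∞, ∞, ∞]
  [2, 0, ∞, ∞, 19]
  [∞, ∞, 0, ∞, 20]
  [6, 4, ∞, 0, 23]
  [∞, ∞, ∞, ∞, 0]
D(4):
  [0, ∞, ∞, ∞, ∞]
  [2, 0, ∞, ∞, 19]
  [∞, ∞, 0, ∞, 20]
  [6, 4, ∞, 0, 23]
  [∞, ∞, ∞, ∞, 0]
D(5):
  [0, ∞, ∞, ∞, ∞]
  [2, 0, ∞, ∞, 19]
  [∞, ∞, 0, ∞, 20]
  [6, 4, ∞, 0, 23]
  [∞, ∞, ∞, ∞, 0]
Answer: T* = [[0, ∞, ∞, ∞, ∞], [2, 0, ∞, ∞, 19], [∞, ∞, 0, ∞, 20], [6, 4, ∞, 0, 23], [∞, ∞, ∞, ∞, 0]]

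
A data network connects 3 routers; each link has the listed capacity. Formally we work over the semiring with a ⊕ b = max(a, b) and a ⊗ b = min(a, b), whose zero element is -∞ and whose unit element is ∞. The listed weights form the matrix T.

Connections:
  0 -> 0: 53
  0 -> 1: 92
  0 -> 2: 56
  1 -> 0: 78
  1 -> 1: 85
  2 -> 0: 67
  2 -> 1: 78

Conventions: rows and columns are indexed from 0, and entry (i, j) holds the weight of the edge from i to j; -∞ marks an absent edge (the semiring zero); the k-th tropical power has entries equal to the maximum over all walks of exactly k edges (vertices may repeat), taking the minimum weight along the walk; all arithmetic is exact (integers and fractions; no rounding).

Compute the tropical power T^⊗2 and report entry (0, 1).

T^⊗2:
  [78, 85, 53]
  [78, 85, 56]
  [78, 78, 56]
Key observation: the optimum is the walk 0->1->1, with weight 92 min 85 = 85.
Optimal value attained by: walk 0->1->1.
Answer: (T^⊗2)[0][1] = 85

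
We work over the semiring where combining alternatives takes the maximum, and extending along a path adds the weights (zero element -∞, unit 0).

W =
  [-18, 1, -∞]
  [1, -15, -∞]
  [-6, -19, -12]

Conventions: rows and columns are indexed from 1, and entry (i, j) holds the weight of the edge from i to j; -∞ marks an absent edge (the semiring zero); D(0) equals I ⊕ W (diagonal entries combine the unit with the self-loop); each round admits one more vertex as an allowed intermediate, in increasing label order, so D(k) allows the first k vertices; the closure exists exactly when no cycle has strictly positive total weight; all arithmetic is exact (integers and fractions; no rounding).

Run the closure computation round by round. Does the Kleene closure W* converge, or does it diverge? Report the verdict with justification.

D(0):
  [0, 1, -∞]
  [1, 0, -∞]
  [-6, -19, 0]
Detection: at round 1, diagonal entry (2, 2) turns strictly positive.
Key observation: the cycle 2->1->2 has total weight 1 + 1, which is strictly positive.
Answer: DIVERGES — positive cycle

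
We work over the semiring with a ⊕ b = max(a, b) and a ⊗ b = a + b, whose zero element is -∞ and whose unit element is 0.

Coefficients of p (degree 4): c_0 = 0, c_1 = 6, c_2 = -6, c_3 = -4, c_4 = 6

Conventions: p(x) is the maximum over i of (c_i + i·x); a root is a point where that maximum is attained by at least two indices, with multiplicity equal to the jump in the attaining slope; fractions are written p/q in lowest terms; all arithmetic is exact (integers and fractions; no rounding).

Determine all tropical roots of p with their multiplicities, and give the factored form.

hull edge (i=0, c=0) to (i=1, c=6): slope 6, span 1
hull edge (i=1, c=6) to (i=4, c=6): slope 0, span 3
Factored form: p(x) = 6 ⊗ (x ⊕ (-6)) ⊗ (x ⊕ 0) ⊗ (x ⊕ 0) ⊗ (x ⊕ 0)
Answer: roots = -6 (mult 1), 0 (mult 3)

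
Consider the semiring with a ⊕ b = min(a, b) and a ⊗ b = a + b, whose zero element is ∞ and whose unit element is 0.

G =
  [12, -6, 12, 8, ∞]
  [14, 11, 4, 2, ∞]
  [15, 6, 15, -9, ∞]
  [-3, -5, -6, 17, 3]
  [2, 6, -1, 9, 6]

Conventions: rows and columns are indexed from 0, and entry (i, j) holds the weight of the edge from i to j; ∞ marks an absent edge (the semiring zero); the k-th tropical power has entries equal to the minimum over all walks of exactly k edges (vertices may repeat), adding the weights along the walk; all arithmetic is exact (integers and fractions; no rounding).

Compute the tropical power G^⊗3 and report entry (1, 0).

G^⊗2:
  [5, 3, -2, -4, 11]
  [-1, -3, -4, -5, 5]
  [-12, -14, -15, 6, -6]
  [5, -9, -1, -15, 9]
  [6, -4, 3, -10, 12]
G^⊗3:
  [-7, -9, -10, -11, -1]
  [-8, -10, -11, -13, -2]
  [-4, -18, -10, -24, 0]
  [-18, -20, -21, -10, -12]
  [-13, -15, -16, -6, -7]
Key observation: the optimum is the walk 1->2->3->0, with weight 4 + (-9) + (-3) = -8.
Optimal value attained by: walk 1->2->3->0.
Answer: (G^⊗3)[1][0] = -8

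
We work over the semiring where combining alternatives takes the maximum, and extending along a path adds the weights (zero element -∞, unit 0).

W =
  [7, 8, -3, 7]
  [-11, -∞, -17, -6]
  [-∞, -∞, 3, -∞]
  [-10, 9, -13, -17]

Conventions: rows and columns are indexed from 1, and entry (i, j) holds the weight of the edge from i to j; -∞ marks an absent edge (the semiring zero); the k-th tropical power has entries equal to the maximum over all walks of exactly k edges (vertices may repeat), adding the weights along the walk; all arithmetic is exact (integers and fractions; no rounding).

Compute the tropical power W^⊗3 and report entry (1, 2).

W^⊗2:
  [14, 16, 4, 14]
  [-4, 3, -14, -4]
  [-∞, -∞, 6, -∞]
  [-2, -2, -8, 3]
W^⊗3:
  [21, 23, 11, 21]
  [3, 5, -7, 3]
  [-∞, -∞, 9, -∞]
  [5, 12, -5, 5]
Key observation: the optimum is the walk 1->1->4->2, with weight 7 + 7 + 9 = 23.
Optimal value attained by: walk 1->1->4->2.
Answer: (W^⊗3)[1][2] = 23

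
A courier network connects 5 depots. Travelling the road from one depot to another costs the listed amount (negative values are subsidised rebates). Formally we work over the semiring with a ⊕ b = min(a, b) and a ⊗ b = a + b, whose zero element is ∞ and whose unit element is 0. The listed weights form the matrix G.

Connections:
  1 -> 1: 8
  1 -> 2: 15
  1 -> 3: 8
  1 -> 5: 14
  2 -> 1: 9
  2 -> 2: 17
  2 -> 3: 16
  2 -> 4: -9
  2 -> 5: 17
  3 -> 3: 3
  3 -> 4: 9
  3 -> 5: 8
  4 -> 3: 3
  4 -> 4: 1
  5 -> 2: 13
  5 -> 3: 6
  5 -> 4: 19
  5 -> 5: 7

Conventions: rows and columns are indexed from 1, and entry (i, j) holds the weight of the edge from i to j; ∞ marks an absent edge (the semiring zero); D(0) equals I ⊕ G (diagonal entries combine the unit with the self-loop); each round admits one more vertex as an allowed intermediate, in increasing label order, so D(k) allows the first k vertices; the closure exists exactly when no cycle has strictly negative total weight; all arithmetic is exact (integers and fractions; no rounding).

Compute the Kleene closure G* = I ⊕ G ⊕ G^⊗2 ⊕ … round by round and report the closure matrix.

D(0):
  [0, 15, 8, ∞, 14]
  [9, 0, 16, -9, 17]
  [∞, ∞, 0, 9, 8]
  [∞, ∞, 3, 0, ∞]
  [∞, 13, 6, 19, 0]
D(1):
  [0, 15, 8, ∞, 14]
  [9, 0, 16, -9, 17]
  [∞, ∞, 0, 9, 8]
  [∞, ∞, 3, 0, ∞]
  [∞, 13, 6, 19, 0]
D(2):
  [0, 15, 8, 6, 14]
  [9, 0, 16, -9, 17]
  [∞, ∞, 0, 9, 8]
  [∞, ∞, 3, 0, ∞]
  [22, 13, 6, 4, 0]
D(3):
  [0, 15, 8, 6, 14]
  [9, 0, 16, -9, 17]
  [∞, ∞, 0, 9, 8]
  [∞, ∞, 3, 0, 11]
  [22, 13, 6, 4, 0]
D(4):
  [0, 15, 8, 6, 14]
  [9, 0, -6, -9, 2]
  [∞, ∞, 0, 9, 8]
  [∞, ∞, 3, 0, 11]
  [22, 13, 6, 4, 0]
D(5):
  [0, 15, 8, 6, 14]
  [9, 0, -6, -9, 2]
  [30, 21, 0, 9, 8]
  [33, 24, 3, 0, 11]
  [22, 13, 6, 4, 0]
Answer: G* = [[0, 15, 8, 6, 14], [9, 0, -6, -9, 2], [30, 21, 0, 9, 8], [33, 24, 3, 0, 11], [22, 13, 6, 4, 0]]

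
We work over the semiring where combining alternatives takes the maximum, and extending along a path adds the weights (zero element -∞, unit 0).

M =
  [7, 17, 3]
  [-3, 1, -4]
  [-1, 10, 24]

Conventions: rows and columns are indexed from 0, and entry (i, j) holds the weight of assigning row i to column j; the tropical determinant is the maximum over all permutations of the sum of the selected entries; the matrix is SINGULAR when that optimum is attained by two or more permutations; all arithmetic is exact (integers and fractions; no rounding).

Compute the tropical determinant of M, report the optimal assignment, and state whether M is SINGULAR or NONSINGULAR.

σ = (0, 1, 2): 7 + 1 + 24 = 32
σ = (0, 2, 1): 7 + (-4) + 10 = 13
σ = (1, 0, 2): 17 + (-3) + 24 = 38
σ = (1, 2, 0): 17 + (-4) + (-1) = 12
σ = (2, 0, 1): 3 + (-3) + 10 = 10
σ = (2, 1, 0): 3 + 1 + (-1) = 3
Optimal value attained by: σ = (1, 0, 2).
Answer: det⊕(M) = 38; verdict: NONSINGULAR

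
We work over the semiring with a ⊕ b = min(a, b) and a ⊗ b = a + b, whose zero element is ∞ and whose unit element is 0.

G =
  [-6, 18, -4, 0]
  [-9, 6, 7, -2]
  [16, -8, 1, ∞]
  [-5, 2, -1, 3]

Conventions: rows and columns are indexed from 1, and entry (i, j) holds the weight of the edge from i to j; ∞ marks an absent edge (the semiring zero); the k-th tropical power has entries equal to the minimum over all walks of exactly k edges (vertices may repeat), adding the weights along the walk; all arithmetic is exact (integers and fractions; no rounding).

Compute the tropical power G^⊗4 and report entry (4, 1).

G^⊗2:
  [-12, -12, -10, -6]
  [-15, -1, -13, -9]
  [-17, -7, -1, -10]
  [-11, -9, -9, -5]
G^⊗3:
  [-21, -18, -16, -14]
  [-21, -21, -19, -15]
  [-23, -9, -21, -17]
  [-18, -17, -15, -11]
G^⊗4:
  [-27, -24, -25, -21]
  [-30, -27, -25, -23]
  [-29, -29, -27, -23]
  [-26, -23, -22, -19]
Key observation: the optimum is the walk 4->1->3->2->1, with weight (-5) + (-4) + (-8) + (-9) = -26.
Optimal value attained by: walk 4->1->3->2->1.
Answer: (G^⊗4)[4][1] = -26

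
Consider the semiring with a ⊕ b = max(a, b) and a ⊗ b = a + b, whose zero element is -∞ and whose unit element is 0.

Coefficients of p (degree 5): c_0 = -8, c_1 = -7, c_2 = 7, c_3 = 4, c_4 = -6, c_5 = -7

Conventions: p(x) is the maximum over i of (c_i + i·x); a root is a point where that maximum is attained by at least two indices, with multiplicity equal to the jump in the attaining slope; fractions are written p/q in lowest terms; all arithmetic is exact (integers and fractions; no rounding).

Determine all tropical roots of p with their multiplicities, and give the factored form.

hull edge (i=0, c=-8) to (i=2, c=7): slope 15/2, span 2
hull edge (i=2, c=7) to (i=3, c=4): slope -3, span 1
hull edge (i=3, c=4) to (i=5, c=-7): slope -11/2, span 2
Factored form: p(x) = -7 ⊗ (x ⊕ (-15/2)) ⊗ (x ⊕ (-15/2)) ⊗ (x ⊕ 3) ⊗ (x ⊕ 11/2) ⊗ (x ⊕ 11/2)
Answer: roots = -15/2 (mult 2), 3 (mult 1), 11/2 (mult 2)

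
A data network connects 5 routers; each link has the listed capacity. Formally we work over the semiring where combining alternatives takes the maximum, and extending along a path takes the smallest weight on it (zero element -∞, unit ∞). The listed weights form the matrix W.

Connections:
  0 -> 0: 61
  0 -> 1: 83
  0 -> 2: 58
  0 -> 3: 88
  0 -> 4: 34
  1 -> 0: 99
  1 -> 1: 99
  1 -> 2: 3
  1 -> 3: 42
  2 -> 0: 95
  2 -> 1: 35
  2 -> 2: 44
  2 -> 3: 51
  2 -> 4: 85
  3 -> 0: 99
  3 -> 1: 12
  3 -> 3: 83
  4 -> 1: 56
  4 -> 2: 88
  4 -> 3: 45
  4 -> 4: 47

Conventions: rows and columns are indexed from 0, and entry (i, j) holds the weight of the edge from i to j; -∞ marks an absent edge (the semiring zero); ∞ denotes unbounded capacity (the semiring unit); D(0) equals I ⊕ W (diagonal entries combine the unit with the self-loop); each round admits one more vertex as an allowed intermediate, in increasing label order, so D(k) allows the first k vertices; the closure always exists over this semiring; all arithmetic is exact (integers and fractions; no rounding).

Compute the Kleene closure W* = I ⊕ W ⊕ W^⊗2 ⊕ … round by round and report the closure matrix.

D(0):
  [∞, 83, 58, 88, 34]
  [99, ∞, 3, 42, -∞]
  [95, 35, ∞, 51, 85]
  [99, 12, -∞, ∞, -∞]
  [-∞, 56, 88, 45, ∞]
D(1):
  [∞, 83, 58, 88, 34]
  [99, ∞, 58, 88, 34]
  [95, 83, ∞, 88, 85]
  [99, 83, 58, ∞, 34]
  [-∞, 56, 88, 45, ∞]
D(2):
  [∞, 83, 58, 88, 34]
  [99, ∞, 58, 88, 34]
  [95, 83, ∞, 88, 85]
  [99, 83, 58, ∞, 34]
  [56, 56, 88, 56, ∞]
D(3):
  [∞, 83, 58, 88, 58]
  [99, ∞, 58, 88, 58]
  [95, 83, ∞, 88, 85]
  [99, 83, 58, ∞, 58]
  [88, 83, 88, 88, ∞]
D(4):
  [∞, 83, 58, 88, 58]
  [99, ∞, 58, 88, 58]
  [95, 83, ∞, 88, 85]
  [99, 83, 58, ∞, 58]
  [88, 83, 88, 88, ∞]
D(5):
  [∞, 83, 58, 88, 58]
  [99, ∞, 58, 88, 58]
  [95, 83, ∞, 88, 85]
  [99, 83, 58, ∞, 58]
  [88, 83, 88, 88, ∞]
Answer: W* = [[∞, 83, 58, 88, 58], [99, ∞, 58, 88, 58], [95, 83, ∞, 88, 85], [99, 83, 58, ∞, 58], [88, 83, 88, 88, ∞]]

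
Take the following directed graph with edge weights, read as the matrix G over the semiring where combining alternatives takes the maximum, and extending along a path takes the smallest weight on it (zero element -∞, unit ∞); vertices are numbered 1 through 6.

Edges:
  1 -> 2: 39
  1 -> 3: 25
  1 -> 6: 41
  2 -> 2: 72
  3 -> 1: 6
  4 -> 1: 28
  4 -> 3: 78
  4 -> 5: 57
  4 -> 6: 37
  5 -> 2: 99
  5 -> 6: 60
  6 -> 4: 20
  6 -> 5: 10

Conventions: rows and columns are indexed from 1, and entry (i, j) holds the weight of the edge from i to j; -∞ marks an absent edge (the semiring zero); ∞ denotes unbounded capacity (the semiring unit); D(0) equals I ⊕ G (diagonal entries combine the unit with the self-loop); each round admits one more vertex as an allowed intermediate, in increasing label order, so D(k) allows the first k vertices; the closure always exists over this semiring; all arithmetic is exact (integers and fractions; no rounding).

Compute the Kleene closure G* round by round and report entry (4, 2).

D(0):
  [∞, 39, 25, -∞, -∞, 41]
  [-∞, ∞, -∞, -∞, -∞, -∞]
  [6, -∞, ∞, -∞, -∞, -∞]
  [28, -∞, 78, ∞, 57, 37]
  [-∞, 99, -∞, -∞, ∞, 60]
  [-∞, -∞, -∞, 20, 10, ∞]
D(1):
  [∞, 39, 25, -∞, -∞, 41]
  [-∞, ∞, -∞, -∞, -∞, -∞]
  [6, 6, ∞, -∞, -∞, 6]
  [28, 28, 78, ∞, 57, 37]
  [-∞, 99, -∞, -∞, ∞, 60]
  [-∞, -∞, -∞, 20, 10, ∞]
D(2):
  [∞, 39, 25, -∞, -∞, 41]
  [-∞, ∞, -∞, -∞, -∞, -∞]
  [6, 6, ∞, -∞, -∞, 6]
  [28, 28, 78, ∞, 57, 37]
  [-∞, 99, -∞, -∞, ∞, 60]
  [-∞, -∞, -∞, 20, 10, ∞]
D(3):
  [∞, 39, 25, -∞, -∞, 41]
  [-∞, ∞, -∞, -∞, -∞, -∞]
  [6, 6, ∞, -∞, -∞, 6]
  [28, 28, 78, ∞, 57, 37]
  [-∞, 99, -∞, -∞, ∞, 60]
  [-∞, -∞, -∞, 20, 10, ∞]
D(4):
  [∞, 39, 25, -∞, -∞, 41]
  [-∞, ∞, -∞, -∞, -∞, -∞]
  [6, 6, ∞, -∞, -∞, 6]
  [28, 28, 78, ∞, 57, 37]
  [-∞, 99, -∞, -∞, ∞, 60]
  [20, 20, 20, 20, 20, ∞]
D(5):
  [∞, 39, 25, -∞, -∞, 41]
  [-∞, ∞, -∞, -∞, -∞, -∞]
  [6, 6, ∞, -∞, -∞, 6]
  [28, 57, 78, ∞, 57, 57]
  [-∞, 99, -∞, -∞, ∞, 60]
  [20, 20, 20, 20, 20, ∞]
D(6):
  [∞, 39, 25, 20, 20, 41]
  [-∞, ∞, -∞, -∞, -∞, -∞]
  [6, 6, ∞, 6, 6, 6]
  [28, 57, 78, ∞, 57, 57]
  [20, 99, 20, 20, ∞, 60]
  [20, 20, 20, 20, 20, ∞]
Answer: G*[4][2] = 57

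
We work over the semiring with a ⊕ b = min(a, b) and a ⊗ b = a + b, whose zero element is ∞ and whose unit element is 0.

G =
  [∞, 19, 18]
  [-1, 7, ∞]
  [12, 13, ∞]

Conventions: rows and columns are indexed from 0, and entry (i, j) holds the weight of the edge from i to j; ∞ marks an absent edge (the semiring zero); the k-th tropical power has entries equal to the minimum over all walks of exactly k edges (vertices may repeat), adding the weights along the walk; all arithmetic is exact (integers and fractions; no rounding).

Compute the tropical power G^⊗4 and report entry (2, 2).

G^⊗2:
  [18, 26, ∞]
  [6, 14, 17]
  [12, 20, 30]
G^⊗3:
  [25, 33, 36]
  [13, 21, 24]
  [19, 27, 30]
G^⊗4:
  [32, 40, 43]
  [20, 28, 31]
  [26, 34, 37]
Key observation: the optimum is the walk 2->1->1->0->2, with weight 13 + 7 + (-1) + 18 = 37.
Optimal value attained by: walk 2->1->1->0->2.
Answer: (G^⊗4)[2][2] = 37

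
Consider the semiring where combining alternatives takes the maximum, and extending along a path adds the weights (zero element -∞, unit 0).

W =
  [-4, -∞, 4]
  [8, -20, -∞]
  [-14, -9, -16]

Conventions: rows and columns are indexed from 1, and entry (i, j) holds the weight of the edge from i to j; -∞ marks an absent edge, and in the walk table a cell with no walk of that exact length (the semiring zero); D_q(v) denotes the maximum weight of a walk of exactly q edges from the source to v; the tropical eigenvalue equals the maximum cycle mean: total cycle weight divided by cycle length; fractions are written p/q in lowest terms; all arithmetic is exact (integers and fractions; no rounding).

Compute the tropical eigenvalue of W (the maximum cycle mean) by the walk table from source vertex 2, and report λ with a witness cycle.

q=0: [-∞, 0, -∞]
q=1: [8, -20, -∞]
q=2: [4, -40, 12]
q=3: [0, 3, 8]
Optimal cycle mean attained by: cycle 1->3->2->1, total 4 + (-9) + 8, length 3.
Answer: λ = 1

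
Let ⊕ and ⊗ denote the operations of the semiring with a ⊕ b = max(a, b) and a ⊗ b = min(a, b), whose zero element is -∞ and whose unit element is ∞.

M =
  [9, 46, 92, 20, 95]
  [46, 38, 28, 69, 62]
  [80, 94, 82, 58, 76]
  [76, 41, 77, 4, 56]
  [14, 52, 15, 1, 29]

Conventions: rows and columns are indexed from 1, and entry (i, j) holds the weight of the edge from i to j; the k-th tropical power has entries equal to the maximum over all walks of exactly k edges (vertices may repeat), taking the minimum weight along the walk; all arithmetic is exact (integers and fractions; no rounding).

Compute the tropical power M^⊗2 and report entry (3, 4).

M^⊗2:
  [80, 92, 82, 58, 76]
  [69, 52, 69, 38, 56]
  [80, 82, 82, 69, 80]
  [77, 77, 77, 58, 76]
  [46, 38, 28, 52, 52]
Key observation: the optimum is the walk 3->2->4, with weight 94 min 69 = 69.
Optimal value attained by: walk 3->2->4.
Answer: (M^⊗2)[3][4] = 69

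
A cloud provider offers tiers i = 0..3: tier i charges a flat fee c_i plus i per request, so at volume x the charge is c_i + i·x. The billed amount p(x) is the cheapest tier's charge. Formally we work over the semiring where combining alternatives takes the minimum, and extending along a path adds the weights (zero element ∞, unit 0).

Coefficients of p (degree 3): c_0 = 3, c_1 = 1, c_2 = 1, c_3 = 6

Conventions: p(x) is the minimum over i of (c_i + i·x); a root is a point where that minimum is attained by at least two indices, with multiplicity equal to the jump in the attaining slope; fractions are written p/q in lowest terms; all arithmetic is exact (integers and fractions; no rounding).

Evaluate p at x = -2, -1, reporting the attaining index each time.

p(-2) = min(3+0·(-2)=3, 1+1·(-2)=-1, 1+2·(-2)=-3, 6+3·(-2)=0) = -3 (attained by i=2)
p(-1) = min(3+0·(-1)=3, 1+1·(-1)=0, 1+2·(-1)=-1, 6+3·(-1)=3) = -1 (attained by i=2)
Answer: p(-2) = -3; p(-1) = -1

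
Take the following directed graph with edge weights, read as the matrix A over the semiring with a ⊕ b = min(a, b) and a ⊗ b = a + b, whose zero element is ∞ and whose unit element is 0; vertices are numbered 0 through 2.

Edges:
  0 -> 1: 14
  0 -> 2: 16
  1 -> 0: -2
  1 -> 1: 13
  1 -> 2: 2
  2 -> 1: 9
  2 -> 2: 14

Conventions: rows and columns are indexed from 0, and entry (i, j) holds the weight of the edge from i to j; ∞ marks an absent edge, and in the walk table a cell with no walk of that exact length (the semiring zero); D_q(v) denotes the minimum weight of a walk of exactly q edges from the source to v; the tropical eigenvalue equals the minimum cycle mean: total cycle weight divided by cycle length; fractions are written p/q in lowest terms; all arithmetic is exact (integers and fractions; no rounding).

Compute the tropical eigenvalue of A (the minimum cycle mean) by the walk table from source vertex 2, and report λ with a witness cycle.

q=0: [∞, ∞, 0]
q=1: [∞, 9, 14]
q=2: [7, 22, 11]
q=3: [20, 20, 23]
Optimal cycle mean attained by: cycle 1->2->1, total 2 + 9, length 2.
Answer: λ = 11/2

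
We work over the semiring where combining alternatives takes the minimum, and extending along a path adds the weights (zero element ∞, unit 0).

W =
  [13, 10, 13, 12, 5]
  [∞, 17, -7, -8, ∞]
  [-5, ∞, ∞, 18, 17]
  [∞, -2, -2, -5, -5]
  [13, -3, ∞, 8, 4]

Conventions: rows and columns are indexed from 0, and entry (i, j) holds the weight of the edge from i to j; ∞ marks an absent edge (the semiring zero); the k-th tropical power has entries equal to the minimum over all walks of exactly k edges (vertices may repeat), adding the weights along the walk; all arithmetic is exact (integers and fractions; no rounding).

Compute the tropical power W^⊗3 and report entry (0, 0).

W^⊗2:
  [8, 2, 3, 2, 7]
  [-12, -10, -10, -13, -13]
  [8, 5, 8, 7, 0]
  [-7, -8, -9, -10, -10]
  [17, 1, -10, -11, 3]
W^⊗3:
  [-2, 0, -5, -6, -3]
  [-15, -16, -17, -18, -18]
  [3, -3, -2, -3, 2]
  [-14, -13, -15, -16, -15]
  [-15, -13, -13, -16, -16]
Key observation: the optimum is the walk 0->1->2->0, with weight 10 + (-7) + (-5) = -2.
Optimal value attained by: walk 0->1->2->0.
Answer: (W^⊗3)[0][0] = -2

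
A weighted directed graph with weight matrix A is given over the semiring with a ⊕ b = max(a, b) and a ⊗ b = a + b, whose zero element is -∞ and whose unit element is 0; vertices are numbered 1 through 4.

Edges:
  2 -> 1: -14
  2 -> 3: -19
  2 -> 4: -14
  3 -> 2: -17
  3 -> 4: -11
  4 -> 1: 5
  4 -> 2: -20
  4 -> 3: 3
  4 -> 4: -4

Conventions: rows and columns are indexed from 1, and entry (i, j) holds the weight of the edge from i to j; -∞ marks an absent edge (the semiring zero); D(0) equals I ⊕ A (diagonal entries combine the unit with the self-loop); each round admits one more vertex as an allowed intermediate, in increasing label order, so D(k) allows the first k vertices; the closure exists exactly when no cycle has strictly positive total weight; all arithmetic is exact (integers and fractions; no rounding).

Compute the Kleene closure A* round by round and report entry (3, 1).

D(0):
  [0, -∞, -∞, -∞]
  [-14, 0, -19, -14]
  [-∞, -17, 0, -11]
  [5, -20, 3, 0]
D(1):
  [0, -∞, -∞, -∞]
  [-14, 0, -19, -14]
  [-∞, -17, 0, -11]
  [5, -20, 3, 0]
D(2):
  [0, -∞, -∞, -∞]
  [-14, 0, -19, -14]
  [-31, -17, 0, -11]
  [5, -20, 3, 0]
D(3):
  [0, -∞, -∞, -∞]
  [-14, 0, -19, -14]
  [-31, -17, 0, -11]
  [5, -14, 3, 0]
D(4):
  [0, -∞, -∞, -∞]
  [-9, 0, -11, -14]
  [-6, -17, 0, -11]
  [5, -14, 3, 0]
Answer: A*[3][1] = -6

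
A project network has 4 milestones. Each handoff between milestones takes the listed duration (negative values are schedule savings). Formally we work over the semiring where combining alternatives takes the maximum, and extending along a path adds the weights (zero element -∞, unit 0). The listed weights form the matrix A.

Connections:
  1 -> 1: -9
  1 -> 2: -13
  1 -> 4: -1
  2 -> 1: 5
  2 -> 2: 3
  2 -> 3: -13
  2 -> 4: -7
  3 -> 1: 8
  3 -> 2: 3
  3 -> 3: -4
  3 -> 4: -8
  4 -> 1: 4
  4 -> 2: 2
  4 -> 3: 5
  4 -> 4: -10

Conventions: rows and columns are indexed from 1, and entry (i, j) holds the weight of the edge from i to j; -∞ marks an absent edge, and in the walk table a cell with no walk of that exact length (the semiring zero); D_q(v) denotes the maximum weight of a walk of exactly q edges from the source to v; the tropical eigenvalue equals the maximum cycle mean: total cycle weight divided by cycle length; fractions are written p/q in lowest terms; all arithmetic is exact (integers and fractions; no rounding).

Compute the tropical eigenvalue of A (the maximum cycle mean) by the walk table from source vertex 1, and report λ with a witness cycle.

q=0: [0, -∞, -∞, -∞]
q=1: [-9, -13, -∞, -1]
q=2: [3, 1, 4, -10]
q=3: [12, 7, 0, 2]
q=4: [12, 10, 7, 11]
Optimal cycle mean attained by: cycle 1->4->3->1, total (-1) + 5 + 8, length 3.
Answer: λ = 4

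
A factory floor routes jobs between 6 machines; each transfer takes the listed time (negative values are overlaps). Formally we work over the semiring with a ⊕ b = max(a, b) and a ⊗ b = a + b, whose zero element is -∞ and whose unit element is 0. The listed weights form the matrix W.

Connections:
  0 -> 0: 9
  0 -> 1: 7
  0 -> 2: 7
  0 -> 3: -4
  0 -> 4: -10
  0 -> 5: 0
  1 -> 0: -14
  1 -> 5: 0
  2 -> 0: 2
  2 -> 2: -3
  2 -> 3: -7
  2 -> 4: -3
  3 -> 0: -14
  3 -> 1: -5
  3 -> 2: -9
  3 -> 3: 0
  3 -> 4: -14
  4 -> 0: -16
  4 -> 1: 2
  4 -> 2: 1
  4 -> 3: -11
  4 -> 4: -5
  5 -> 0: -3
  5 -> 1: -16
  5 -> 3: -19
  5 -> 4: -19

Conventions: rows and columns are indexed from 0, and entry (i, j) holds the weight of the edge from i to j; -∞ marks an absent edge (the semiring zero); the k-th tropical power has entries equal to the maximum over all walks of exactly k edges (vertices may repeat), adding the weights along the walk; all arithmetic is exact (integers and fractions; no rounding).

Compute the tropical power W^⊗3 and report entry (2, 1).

W^⊗2:
  [18, 16, 16, 5, 4, 9]
  [-3, -7, -7, -18, -19, -14]
  [11, 9, 9, -2, -6, 2]
  [-5, -5, -7, 0, -12, -5]
  [3, -3, -2, -6, -2, 2]
  [6, 4, 4, -7, -13, -3]
W^⊗3:
  [27, 25, 25, 14, 13, 18]
  [6, 4, 4, -7, -10, -3]
  [20, 18, 18, 7, 6, 11]
  [4, 2, 2, 0, -10, -5]
  [12, 10, 10, -1, -5, 3]
  [15, 13, 13, 2, 1, 6]
Key observation: the optimum is the walk 2->0->0->1, with weight 2 + 9 + 7 = 18.
Optimal value attained by: walk 2->0->0->1.
Answer: (W^⊗3)[2][1] = 18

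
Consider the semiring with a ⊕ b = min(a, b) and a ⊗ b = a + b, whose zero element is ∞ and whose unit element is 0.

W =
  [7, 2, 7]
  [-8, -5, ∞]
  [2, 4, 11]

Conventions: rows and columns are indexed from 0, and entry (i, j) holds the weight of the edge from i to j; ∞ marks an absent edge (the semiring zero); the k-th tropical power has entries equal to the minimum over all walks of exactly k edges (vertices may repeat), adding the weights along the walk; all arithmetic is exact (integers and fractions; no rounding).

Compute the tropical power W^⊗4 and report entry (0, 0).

W^⊗2:
  [-6, -3, 14]
  [-13, -10, -1]
  [-4, -1, 9]
W^⊗3:
  [-11, -8, 1]
  [-18, -15, -6]
  [-9, -6, 3]
W^⊗4:
  [-16, -13, -4]
  [-23, -20, -11]
  [-14, -11, -2]
Key observation: the optimum is the walk 0->1->1->1->0, with weight 2 + (-5) + (-5) + (-8) = -16.
Optimal value attained by: walk 0->1->1->1->0.
Answer: (W^⊗4)[0][0] = -16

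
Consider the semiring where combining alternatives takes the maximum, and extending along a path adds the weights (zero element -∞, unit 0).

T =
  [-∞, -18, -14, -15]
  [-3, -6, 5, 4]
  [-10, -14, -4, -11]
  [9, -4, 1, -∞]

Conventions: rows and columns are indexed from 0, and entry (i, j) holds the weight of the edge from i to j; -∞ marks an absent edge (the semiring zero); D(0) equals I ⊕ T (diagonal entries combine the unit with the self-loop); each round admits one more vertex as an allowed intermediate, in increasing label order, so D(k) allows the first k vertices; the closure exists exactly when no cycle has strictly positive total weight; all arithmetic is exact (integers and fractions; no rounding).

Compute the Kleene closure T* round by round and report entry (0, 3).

D(0):
  [0, -18, -14, -15]
  [-3, 0, 5, 4]
  [-10, -14, 0, -11]
  [9, -4, 1, 0]
D(1):
  [0, -18, -14, -15]
  [-3, 0, 5, 4]
  [-10, -14, 0, -11]
  [9, -4, 1, 0]
D(2):
  [0, -18, -13, -14]
  [-3, 0, 5, 4]
  [-10, -14, 0, -10]
  [9, -4, 1, 0]
D(3):
  [0, -18, -13, -14]
  [-3, 0, 5, 4]
  [-10, -14, 0, -10]
  [9, -4, 1, 0]
D(4):
  [0, -18, -13, -14]
  [13, 0, 5, 4]
  [-1, -14, 0, -10]
  [9, -4, 1, 0]
Answer: T*[0][3] = -14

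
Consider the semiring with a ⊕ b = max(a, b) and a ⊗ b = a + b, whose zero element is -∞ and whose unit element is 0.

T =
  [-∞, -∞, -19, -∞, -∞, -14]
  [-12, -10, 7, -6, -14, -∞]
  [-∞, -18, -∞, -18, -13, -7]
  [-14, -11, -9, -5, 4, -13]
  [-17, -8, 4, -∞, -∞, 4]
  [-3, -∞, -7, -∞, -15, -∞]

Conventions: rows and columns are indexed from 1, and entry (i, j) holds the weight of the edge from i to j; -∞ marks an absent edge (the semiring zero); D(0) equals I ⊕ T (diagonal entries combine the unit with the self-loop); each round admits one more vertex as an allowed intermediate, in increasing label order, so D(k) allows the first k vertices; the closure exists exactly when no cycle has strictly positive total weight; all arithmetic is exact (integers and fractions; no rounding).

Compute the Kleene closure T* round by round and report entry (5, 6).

D(0):
  [0, -∞, -19, -∞, -∞, -14]
  [-12, 0, 7, -6, -14, -∞]
  [-∞, -18, 0, -18, -13, -7]
  [-14, -11, -9, 0, 4, -13]
  [-17, -8, 4, -∞, 0, 4]
  [-3, -∞, -7, -∞, -15, 0]
D(1):
  [0, -∞, -19, -∞, -∞, -14]
  [-12, 0, 7, -6, -14, -26]
  [-∞, -18, 0, -18, -13, -7]
  [-14, -11, -9, 0, 4, -13]
  [-17, -8, 4, -∞, 0, 4]
  [-3, -∞, -7, -∞, -15, 0]
D(2):
  [0, -∞, -19, -∞, -∞, -14]
  [-12, 0, 7, -6, -14, -26]
  [-30, -18, 0, -18, -13, -7]
  [-14, -11, -4, 0, 4, -13]
  [-17, -8, 4, -14, 0, 4]
  [-3, -∞, -7, -∞, -15, 0]
D(3):
  [0, -37, -19, -37, -32, -14]
  [-12, 0, 7, -6, -6, 0]
  [-30, -18, 0, -18, -13, -7]
  [-14, -11, -4, 0, 4, -11]
  [-17, -8, 4, -14, 0, 4]
  [-3, -25, -7, -25, -15, 0]
D(4):
  [0, -37, -19, -37, -32, -14]
  [-12, 0, 7, -6, -2, 0]
  [-30, -18, 0, -18, -13, -7]
  [-14, -11, -4, 0, 4, -11]
  [-17, -8, 4, -14, 0, 4]
  [-3, -25, -7, -25, -15, 0]
D(5):
  [0, -37, -19, -37, -32, -14]
  [-12, 0, 7, -6, -2, 2]
  [-30, -18, 0, -18, -13, -7]
  [-13, -4, 8, 0, 4, 8]
  [-17, -8, 4, -14, 0, 4]
  [-3, -23, -7, -25, -15, 0]
D(6):
  [0, -37, -19, -37, -29, -14]
  [-1, 0, 7, -6, -2, 2]
  [-10, -18, 0, -18, -13, -7]
  [5, -4, 8, 0, 4, 8]
  [1, -8, 4, -14, 0, 4]
  [-3, -23, -7, -25, -15, 0]
Answer: T*[5][6] = 4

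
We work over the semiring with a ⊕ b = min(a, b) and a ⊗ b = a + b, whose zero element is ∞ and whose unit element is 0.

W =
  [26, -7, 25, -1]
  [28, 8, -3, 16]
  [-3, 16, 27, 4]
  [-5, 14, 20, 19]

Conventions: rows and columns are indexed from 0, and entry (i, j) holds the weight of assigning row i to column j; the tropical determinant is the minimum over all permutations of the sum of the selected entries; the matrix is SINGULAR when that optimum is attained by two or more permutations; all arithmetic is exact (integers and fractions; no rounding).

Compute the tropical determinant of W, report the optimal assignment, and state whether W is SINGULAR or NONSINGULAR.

σ = (0, 1, 2, 3): 26 + 8 + 27 + 19 = 80
σ = (0, 1, 3, 2): 26 + 8 + 4 + 20 = 58
σ = (0, 2, 1, 3): 26 + (-3) + 16 + 19 = 58
σ = (0, 2, 3, 1): 26 + (-3) + 4 + 14 = 41
σ = (0, 3, 1, 2): 26 + 16 + 16 + 20 = 78
σ = (0, 3, 2, 1): 26 + 16 + 27 + 14 = 83
σ = (1, 0, 2, 3): (-7) + 28 + 27 + 19 = 67
σ = (1, 0, 3, 2): (-7) + 28 + 4 + 20 = 45
σ = (1, 2, 0, 3): (-7) + (-3) + (-3) + 19 = 6
σ = (1, 2, 3, 0): (-7) + (-3) + 4 + (-5) = -11
σ = (1, 3, 0, 2): (-7) + 16 + (-3) + 20 = 26
σ = (1, 3, 2, 0): (-7) + 16 + 27 + (-5) = 31
σ = (2, 0, 1, 3): 25 + 28 + 16 + 19 = 88
σ = (2, 0, 3, 1): 25 + 28 + 4 + 14 = 71
σ = (2, 1, 0, 3): 25 + 8 + (-3) + 19 = 49
σ = (2, 1, 3, 0): 25 + 8 + 4 + (-5) = 32
σ = (2, 3, 0, 1): 25 + 16 + (-3) + 14 = 52
σ = (2, 3, 1, 0): 25 + 16 + 16 + (-5) = 52
σ = (3, 0, 1, 2): (-1) + 28 + 16 + 20 = 63
σ = (3, 0, 2, 1): (-1) + 28 + 27 + 14 = 68
σ = (3, 1, 0, 2): (-1) + 8 + (-3) + 20 = 24
σ = (3, 1, 2, 0): (-1) + 8 + 27 + (-5) = 29
σ = (3, 2, 0, 1): (-1) + (-3) + (-3) + 14 = 7
σ = (3, 2, 1, 0): (-1) + (-3) + 16 + (-5) = 7
Optimal value attained by: σ = (1, 2, 3, 0).
Answer: det⊕(W) = -11; verdict: NONSINGULAR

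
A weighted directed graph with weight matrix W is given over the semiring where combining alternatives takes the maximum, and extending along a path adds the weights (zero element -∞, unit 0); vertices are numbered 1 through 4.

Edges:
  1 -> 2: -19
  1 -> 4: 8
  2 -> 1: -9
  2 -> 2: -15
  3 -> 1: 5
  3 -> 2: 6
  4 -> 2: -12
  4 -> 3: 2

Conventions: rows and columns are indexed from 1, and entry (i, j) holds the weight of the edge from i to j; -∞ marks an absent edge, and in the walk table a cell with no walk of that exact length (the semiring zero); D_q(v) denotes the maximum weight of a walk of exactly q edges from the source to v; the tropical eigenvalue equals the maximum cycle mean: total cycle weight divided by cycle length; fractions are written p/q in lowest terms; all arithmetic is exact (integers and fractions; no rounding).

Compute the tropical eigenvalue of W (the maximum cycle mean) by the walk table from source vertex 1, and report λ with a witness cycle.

q=0: [0, -∞, -∞, -∞]
q=1: [-∞, -19, -∞, 8]
q=2: [-28, -4, 10, -∞]
q=3: [15, 16, -∞, -20]
q=4: [7, 1, -18, 23]
Optimal cycle mean attained by: cycle 1->4->3->1, total 8 + 2 + 5, length 3.
Answer: λ = 5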